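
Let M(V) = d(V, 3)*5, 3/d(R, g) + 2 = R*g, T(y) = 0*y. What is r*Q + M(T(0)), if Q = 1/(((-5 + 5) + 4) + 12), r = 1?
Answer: -119/16 ≈ -7.4375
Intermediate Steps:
T(y) = 0
d(R, g) = 3/(-2 + R*g)
M(V) = 15/(-2 + 3*V) (M(V) = (3/(-2 + V*3))*5 = (3/(-2 + 3*V))*5 = 15/(-2 + 3*V))
Q = 1/16 (Q = 1/((0 + 4) + 12) = 1/(4 + 12) = 1/16 ≈ 0.062500)
r*Q + M(T(0)) = 1*(1/16) + 15/(-2 + 3*0) = 1/16 + 15/(-2 + 0) = 1/16 + 15/(-2) = 1/16 + 15*(-½) = 1/16 - 15/2 = -119/16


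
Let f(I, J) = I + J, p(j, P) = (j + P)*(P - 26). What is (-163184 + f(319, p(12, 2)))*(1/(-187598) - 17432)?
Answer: 533701270806737/187598 ≈ 2.8449e+9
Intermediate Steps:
p(j, P) = (-26 + P)*(P + j) (p(j, P) = (P + j)*(-26 + P) = (-26 + P)*(P + j))
(-163184 + f(319, p(12, 2)))*(1/(-187598) - 17432) = (-163184 + (319 + (2**2 - 26*2 - 26*12 + 2*12)))*(1/(-187598) - 17432) = (-163184 + (319 + (4 - 52 - 312 + 24)))*(-1/187598 - 17432) = (-163184 + (319 - 336))*(-3270208337/187598) = (-163184 - 17)*(-3270208337/187598) = -163201*(-3270208337/187598) = 533701270806737/187598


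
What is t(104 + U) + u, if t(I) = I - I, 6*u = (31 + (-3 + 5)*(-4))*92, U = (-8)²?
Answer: 1058/3 ≈ 352.67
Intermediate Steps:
U = 64
u = 1058/3 (u = ((31 + (-3 + 5)*(-4))*92)/6 = ((31 + 2*(-4))*92)/6 = ((31 - 8)*92)/6 = (23*92)/6 = (⅙)*2116 = 1058/3 ≈ 352.67)
t(I) = 0
t(104 + U) + u = 0 + 1058/3 = 1058/3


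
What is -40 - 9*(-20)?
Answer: 140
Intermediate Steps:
-40 - 9*(-20) = -40 + 180 = 140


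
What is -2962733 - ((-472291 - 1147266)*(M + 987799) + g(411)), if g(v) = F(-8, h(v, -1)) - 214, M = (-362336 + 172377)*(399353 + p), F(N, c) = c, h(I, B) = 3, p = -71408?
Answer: -100890491925092514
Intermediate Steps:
M = -62296104255 (M = (-362336 + 172377)*(399353 - 71408) = -189959*327945 = -62296104255)
g(v) = -211 (g(v) = 3 - 214 = -211)
-2962733 - ((-472291 - 1147266)*(M + 987799) + g(411)) = -2962733 - ((-472291 - 1147266)*(-62296104255 + 987799) - 211) = -2962733 - (-1619557*(-62295116456) - 211) = -2962733 - (100890491922129992 - 211) = -2962733 - 1*100890491922129781 = -2962733 - 100890491922129781 = -100890491925092514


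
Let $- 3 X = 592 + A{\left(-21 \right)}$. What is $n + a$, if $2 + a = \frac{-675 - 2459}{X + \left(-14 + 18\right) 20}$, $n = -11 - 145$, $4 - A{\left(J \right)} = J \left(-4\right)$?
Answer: $- \frac{16787}{136} \approx -123.43$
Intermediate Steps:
$A{\left(J \right)} = 4 + 4 J$ ($A{\left(J \right)} = 4 - J \left(-4\right) = 4 - - 4 J = 4 + 4 J$)
$n = -156$ ($n = -11 - 145 = -156$)
$X = - \frac{512}{3}$ ($X = - \frac{592 + \left(4 + 4 \left(-21\right)\right)}{3} = - \frac{592 + \left(4 - 84\right)}{3} = - \frac{592 - 80}{3} = \left(- \frac{1}{3}\right) 512 = - \frac{512}{3} \approx -170.67$)
$a = \frac{4429}{136}$ ($a = -2 + \frac{-675 - 2459}{- \frac{512}{3} + \left(-14 + 18\right) 20} = -2 - \frac{3134}{- \frac{512}{3} + 4 \cdot 20} = -2 - \frac{3134}{- \frac{512}{3} + 80} = -2 - \frac{3134}{- \frac{272}{3}} = -2 - - \frac{4701}{136} = -2 + \frac{4701}{136} = \frac{4429}{136} \approx 32.566$)
$n + a = -156 + \frac{4429}{136} = - \frac{16787}{136}$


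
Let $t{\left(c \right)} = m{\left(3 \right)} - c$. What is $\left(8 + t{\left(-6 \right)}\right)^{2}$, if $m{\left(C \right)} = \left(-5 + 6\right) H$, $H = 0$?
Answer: $196$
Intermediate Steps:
$m{\left(C \right)} = 0$ ($m{\left(C \right)} = \left(-5 + 6\right) 0 = 1 \cdot 0 = 0$)
$t{\left(c \right)} = - c$ ($t{\left(c \right)} = 0 - c = - c$)
$\left(8 + t{\left(-6 \right)}\right)^{2} = \left(8 - -6\right)^{2} = \left(8 + 6\right)^{2} = 14^{2} = 196$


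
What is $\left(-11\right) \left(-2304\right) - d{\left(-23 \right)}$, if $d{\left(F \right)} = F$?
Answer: $25367$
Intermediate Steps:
$\left(-11\right) \left(-2304\right) - d{\left(-23 \right)} = \left(-11\right) \left(-2304\right) - -23 = 25344 + 23 = 25367$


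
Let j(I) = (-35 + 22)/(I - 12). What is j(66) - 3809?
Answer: -205699/54 ≈ -3809.2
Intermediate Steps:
j(I) = -13/(-12 + I)
j(66) - 3809 = -13/(-12 + 66) - 3809 = -13/54 - 3809 = -205699/54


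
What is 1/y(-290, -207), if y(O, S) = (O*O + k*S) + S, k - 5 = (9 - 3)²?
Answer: 1/75406 ≈ 1.3262e-5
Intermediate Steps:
k = 41 (k = 5 + (9 - 3)² = 5 + 6² = 5 + 36 = 41)
y(O, S) = O² + 42*S (y(O, S) = (O*O + 41*S) + S = (O² + 41*S) + S = O² + 42*S)
1/y(-290, -207) = 1/((-290)² + 42*(-207)) = 1/(84100 - 8694) = 1/75406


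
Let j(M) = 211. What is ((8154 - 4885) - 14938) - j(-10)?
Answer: -11880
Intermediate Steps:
((8154 - 4885) - 14938) - j(-10) = ((8154 - 4885) - 14938) - 1*211 = (3269 - 14938) - 211 = -11669 - 211 = -11880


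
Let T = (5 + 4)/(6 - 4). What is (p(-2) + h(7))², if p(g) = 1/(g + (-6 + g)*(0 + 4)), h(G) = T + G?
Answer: 38025/289 ≈ 131.57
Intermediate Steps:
T = 9/2 ≈ 4.5000
h(G) = 9/2 + G
p(g) = 1/(-24 + 5*g) (p(g) = 1/(g + (-6 + g)*4) = 1/(g + (-24 + 4*g)) = 1/(-24 + 5*g))
(p(-2) + h(7))² = (1/(-24 + 5*(-2)) + (9/2 + 7))² = (1/(-24 - 10) + 23/2)² = (1/(-34) + 23/2)² = (-1/34 + 23/2)² = (195/17)² = 38025/289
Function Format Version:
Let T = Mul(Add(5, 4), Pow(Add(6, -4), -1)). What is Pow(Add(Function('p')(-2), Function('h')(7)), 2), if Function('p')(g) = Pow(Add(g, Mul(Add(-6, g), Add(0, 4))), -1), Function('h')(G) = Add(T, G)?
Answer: Rational(38025, 289) ≈ 131.57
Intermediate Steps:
T = Rational(9, 2) (T = Mul(9, Pow(2, -1)) = Mul(9, Rational(1, 2)) = Rational(9, 2) ≈ 4.5000)
Function('h')(G) = Add(Rational(9, 2), G)
Function('p')(g) = Pow(Add(-24, Mul(5, g)), -1) (Function('p')(g) = Pow(Add(g, Mul(Add(-6, g), 4)), -1) = Pow(Add(g, Add(-24, Mul(4, g))), -1) = Pow(Add(-24, Mul(5, g)), -1))
Pow(Add(Function('p')(-2), Function('h')(7)), 2) = Pow(Add(Pow(Add(-24, Mul(5, -2)), -1), Add(Rational(9, 2), 7)), 2) = Pow(Add(Pow(Add(-24, -10), -1), Rational(23, 2)), 2) = Pow(Add(Pow(-34, -1), Rational(23, 2)), 2) = Pow(Add(Rational(-1, 34), Rational(23, 2)), 2) = Pow(Rational(195, 17), 2) = Rational(38025, 289)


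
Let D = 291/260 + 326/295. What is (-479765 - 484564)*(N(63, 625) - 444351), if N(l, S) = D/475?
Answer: 3122269264593863691/7286500 ≈ 4.2850e+11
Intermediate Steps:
D = 34121/15340 (D = 291*(1/260) + 326*(1/295) = 291/260 + 326/295 = 34121/15340 ≈ 2.2243)
N(l, S) = 34121/7286500 (N(l, S) = (34121/15340)/475 = (34121/15340)*(1/475) = 34121/7286500)
(-479765 - 484564)*(N(63, 625) - 444351) = (-479765 - 484564)*(34121/7286500 - 444351) = -964329*(-3237763527379/7286500) = 3122269264593863691/7286500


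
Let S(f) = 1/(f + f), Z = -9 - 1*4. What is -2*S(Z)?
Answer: 1/13 ≈ 0.076923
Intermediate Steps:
Z = -13 (Z = -9 - 4 = -13)
S(f) = 1/(2*f)
-2*S(Z) = -1/(-13) = -(-1)/13 = -2*(-1/26) = 1/13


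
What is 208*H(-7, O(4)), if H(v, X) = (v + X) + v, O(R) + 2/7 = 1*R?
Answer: -14976/7 ≈ -2139.4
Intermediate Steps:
O(R) = -2/7 + R (O(R) = -2/7 + 1*R = -2/7 + R)
H(v, X) = X + 2*v (H(v, X) = (X + v) + v = X + 2*v)
208*H(-7, O(4)) = 208*((-2/7 + 4) + 2*(-7)) = 208*(26/7 - 14) = 208*(-72/7) = -14976/7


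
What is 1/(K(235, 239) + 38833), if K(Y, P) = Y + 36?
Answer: 1/39104 ≈ 2.5573e-5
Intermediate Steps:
K(Y, P) = 36 + Y
1/(K(235, 239) + 38833) = 1/((36 + 235) + 38833) = 1/(271 + 38833) = 1/39104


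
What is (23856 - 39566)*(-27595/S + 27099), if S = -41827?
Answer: -17807245222280/41827 ≈ -4.2574e+8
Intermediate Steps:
(23856 - 39566)*(-27595/S + 27099) = (23856 - 39566)*(-27595/(-41827) + 27099) = -15710*(-27595*(-1/41827) + 27099) = -15710*(27595/41827 + 27099) = -15710*1133497468/41827 = -17807245222280/41827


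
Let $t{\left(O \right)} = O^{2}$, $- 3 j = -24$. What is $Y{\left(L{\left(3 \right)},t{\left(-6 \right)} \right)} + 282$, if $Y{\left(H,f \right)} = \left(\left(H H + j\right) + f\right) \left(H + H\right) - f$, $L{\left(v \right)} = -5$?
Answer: $-444$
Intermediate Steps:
$j = 8$ ($j = \left(- \frac{1}{3}\right) \left(-24\right) = 8$)
$Y{\left(H,f \right)} = - f + 2 H \left(8 + f + H^{2}\right)$ ($Y{\left(H,f \right)} = \left(\left(H H + 8\right) + f\right) \left(H + H\right) - f = \left(\left(H^{2} + 8\right) + f\right) 2 H - f = \left(\left(8 + H^{2}\right) + f\right) 2 H - f = \left(8 + f + H^{2}\right) 2 H - f = 2 H \left(8 + f + H^{2}\right) - f = - f + 2 H \left(8 + f + H^{2}\right)$)
$Y{\left(L{\left(3 \right)},t{\left(-6 \right)} \right)} + 282 = \left(- \left(-6\right)^{2} + 2 \left(-5\right)^{3} + 16 \left(-5\right) + 2 \left(-5\right) \left(-6\right)^{2}\right) + 282 = \left(\left(-1\right) 36 + 2 \left(-125\right) - 80 + 2 \left(-5\right) 36\right) + 282 = \left(-36 - 250 - 80 - 360\right) + 282 = -726 + 282 = -444$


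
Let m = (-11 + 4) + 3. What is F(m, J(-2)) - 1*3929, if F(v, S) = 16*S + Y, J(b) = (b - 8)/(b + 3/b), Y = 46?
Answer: -26861/7 ≈ -3837.3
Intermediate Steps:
J(b) = (-8 + b)/(b + 3/b)
m = -4 (m = -7 + 3 = -4)
F(v, S) = 46 + 16*S (F(v, S) = 16*S + 46 = 46 + 16*S)
F(m, J(-2)) - 1*3929 = (46 + 16*(-2*(-8 - 2)/(3 + (-2)²))) - 1*3929 = (46 + 16*(-2*(-10)/(3 + 4))) - 3929 = (46 + 16*(-2*(-10)/7)) - 3929 = (46 + 16*(-2*⅐*(-10))) - 3929 = (46 + 16*(20/7)) - 3929 = (46 + 320/7) - 3929 = 642/7 - 3929 = -26861/7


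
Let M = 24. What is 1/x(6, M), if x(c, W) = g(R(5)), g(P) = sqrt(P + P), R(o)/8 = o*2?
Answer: sqrt(10)/40 ≈ 0.079057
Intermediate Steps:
R(o) = 16*o (R(o) = 8*(o*2) = 8*(2*o) = 16*o)
g(P) = sqrt(2)*sqrt(P) (g(P) = sqrt(2*P) = sqrt(2)*sqrt(P))
x(c, W) = 4*sqrt(10) (x(c, W) = sqrt(2)*sqrt(16*5) = sqrt(2)*sqrt(80) = sqrt(2)*(4*sqrt(5)) = 4*sqrt(10))
1/x(6, M) = 1/(4*sqrt(10)) = sqrt(10)/40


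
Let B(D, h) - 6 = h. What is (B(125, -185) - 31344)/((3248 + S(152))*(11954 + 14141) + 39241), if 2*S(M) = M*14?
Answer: -31523/112560881 ≈ -0.00028005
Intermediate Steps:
B(D, h) = 6 + h
S(M) = 7*M (S(M) = (M*14)/2 = (14*M)/2 = 7*M)
(B(125, -185) - 31344)/((3248 + S(152))*(11954 + 14141) + 39241) = ((6 - 185) - 31344)/((3248 + 7*152)*(11954 + 14141) + 39241) = (-179 - 31344)/((3248 + 1064)*26095 + 39241) = -31523/(4312*26095 + 39241) = -31523/(112521640 + 39241) = -31523/112560881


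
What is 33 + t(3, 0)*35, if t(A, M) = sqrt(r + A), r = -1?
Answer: 33 + 35*sqrt(2) ≈ 82.497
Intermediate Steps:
t(A, M) = sqrt(-1 + A)
33 + t(3, 0)*35 = 33 + sqrt(-1 + 3)*35 = 33 + sqrt(2)*35 = 33 + 35*sqrt(2)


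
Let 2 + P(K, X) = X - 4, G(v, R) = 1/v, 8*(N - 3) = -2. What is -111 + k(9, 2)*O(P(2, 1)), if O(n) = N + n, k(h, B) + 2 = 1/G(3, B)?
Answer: -453/4 ≈ -113.25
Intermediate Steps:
N = 11/4 (N = 3 + (⅛)*(-2) = 3 - ¼ = 11/4 ≈ 2.7500)
k(h, B) = 1 (k(h, B) = -2 + 1/(1/3) = -2 + 1/(⅓) = -2 + 3 = 1)
P(K, X) = -6 + X (P(K, X) = -2 + (X - 4) = -2 + (-4 + X) = -6 + X)
O(n) = 11/4 + n
-111 + k(9, 2)*O(P(2, 1)) = -111 + 1*(11/4 + (-6 + 1)) = -111 + 1*(11/4 - 5) = -111 + 1*(-9/4) = -111 - 9/4 = -453/4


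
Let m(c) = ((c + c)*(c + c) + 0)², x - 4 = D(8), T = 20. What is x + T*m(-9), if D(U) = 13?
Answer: 2099537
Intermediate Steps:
x = 17 (x = 4 + 13 = 17)
m(c) = 16*c⁴ (m(c) = ((2*c)*(2*c) + 0)² = (4*c² + 0)² = (4*c²)² = 16*c⁴)
x + T*m(-9) = 17 + 20*(16*(-9)⁴) = 17 + 20*(16*6561) = 17 + 20*104976 = 17 + 2099520 = 2099537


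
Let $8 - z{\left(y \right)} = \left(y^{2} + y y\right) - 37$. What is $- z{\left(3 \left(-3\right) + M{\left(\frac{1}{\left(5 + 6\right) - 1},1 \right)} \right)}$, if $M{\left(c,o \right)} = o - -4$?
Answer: $-13$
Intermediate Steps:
$M{\left(c,o \right)} = 4 + o$ ($M{\left(c,o \right)} = o + 4 = 4 + o$)
$z{\left(y \right)} = 45 - 2 y^{2}$ ($z{\left(y \right)} = 8 - \left(\left(y^{2} + y y\right) - 37\right) = 8 - \left(\left(y^{2} + y^{2}\right) - 37\right) = 8 - \left(2 y^{2} - 37\right) = 8 - \left(-37 + 2 y^{2}\right) = 45 - 2 y^{2}$)
$- z{\left(3 \left(-3\right) + M{\left(\frac{1}{\left(5 + 6\right) - 1},1 \right)} \right)} = - (45 - 2 \left(3 \left(-3\right) + \left(4 + 1\right)\right)^{2}) = - (45 - 2 \left(-9 + 5\right)^{2}) = - (45 - 2 \left(-4\right)^{2}) = - (45 - 32) = \left(-1\right) 13 = -13$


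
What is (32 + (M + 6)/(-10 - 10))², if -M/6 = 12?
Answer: 124609/100 ≈ 1246.1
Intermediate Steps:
M = -72 (M = -6*12 = -72)
(32 + (M + 6)/(-10 - 10))² = (32 + (-72 + 6)/(-10 - 10))² = (32 - 66/(-20))² = (32 - 66*(-1/20))² = (32 + 33/10)² = (353/10)² = 124609/100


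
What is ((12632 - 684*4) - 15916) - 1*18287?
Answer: -24307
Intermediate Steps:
((12632 - 684*4) - 15916) - 1*18287 = ((12632 - 2736) - 15916) - 18287 = (9896 - 15916) - 18287 = -6020 - 18287 = -24307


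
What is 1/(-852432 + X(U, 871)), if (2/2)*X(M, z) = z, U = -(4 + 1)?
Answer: -1/851561 ≈ -1.1743e-6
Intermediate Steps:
U = -5 (U = -1*5 = -5)
X(M, z) = z
1/(-852432 + X(U, 871)) = 1/(-852432 + 871) = 1/(-851561) = -1/851561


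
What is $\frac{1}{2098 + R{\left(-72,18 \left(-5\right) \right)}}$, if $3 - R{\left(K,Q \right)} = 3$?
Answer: $\frac{1}{2098} \approx 0.00047664$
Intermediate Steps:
$R{\left(K,Q \right)} = 0$ ($R{\left(K,Q \right)} = 3 - 3 = 0$)
$\frac{1}{2098 + R{\left(-72,18 \left(-5\right) \right)}} = \frac{1}{2098 + 0} = \frac{1}{2098}$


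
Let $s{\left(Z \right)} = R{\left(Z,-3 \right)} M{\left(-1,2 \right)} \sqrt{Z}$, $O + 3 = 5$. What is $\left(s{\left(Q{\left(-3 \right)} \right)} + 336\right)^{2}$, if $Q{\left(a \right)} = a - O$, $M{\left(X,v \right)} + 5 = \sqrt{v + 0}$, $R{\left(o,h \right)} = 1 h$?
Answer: $9 \left(112 + i \sqrt{5} \left(5 - \sqrt{2}\right)\right)^{2} \approx 1.1232 \cdot 10^{5} + 16164.0 i$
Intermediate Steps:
$O = 2$ ($O = -3 + 5 = 2$)
$R{\left(o,h \right)} = h$
$M{\left(X,v \right)} = -5 + \sqrt{v}$ ($M{\left(X,v \right)} = -5 + \sqrt{v + 0} = -5 + \sqrt{v}$)
$Q{\left(a \right)} = -2 + a$ ($Q{\left(a \right)} = a - 2 = -2 + a$)
$s{\left(Z \right)} = \sqrt{Z} \left(15 - 3 \sqrt{2}\right)$ ($s{\left(Z \right)} = - 3 \left(-5 + \sqrt{2}\right) \sqrt{Z} = \left(15 - 3 \sqrt{2}\right) \sqrt{Z} = \sqrt{Z} \left(15 - 3 \sqrt{2}\right)$)
$\left(s{\left(Q{\left(-3 \right)} \right)} + 336\right)^{2} = \left(3 \sqrt{-2 - 3} \left(5 - \sqrt{2}\right) + 336\right)^{2} = \left(3 \sqrt{-5} \left(5 - \sqrt{2}\right) + 336\right)^{2} = \left(3 i \sqrt{5} \left(5 - \sqrt{2}\right) + 336\right)^{2} = \left(336 + 3 i \sqrt{5} \left(5 - \sqrt{2}\right)\right)^{2}$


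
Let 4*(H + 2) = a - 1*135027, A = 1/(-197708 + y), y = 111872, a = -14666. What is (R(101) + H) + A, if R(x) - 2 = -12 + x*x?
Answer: -584419771/21459 ≈ -27234.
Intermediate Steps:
R(x) = -10 + x² (R(x) = 2 + (-12 + x*x) = 2 + (-12 + x²) = -10 + x²)
A = -1/85836 (A = 1/(-197708 + 111872) = 1/(-85836) = -1/85836 ≈ -1.1650e-5)
H = -149701/4 (H = -2 + (-14666 - 1*135027)/4 = -2 + (-14666 - 135027)/4 = -2 + (¼)*(-149693) = -2 - 149693/4 = -149701/4 ≈ -37425.)
(R(101) + H) + A = ((-10 + 101²) - 149701/4) - 1/85836 = ((-10 + 10201) - 149701/4) - 1/85836 = (10191 - 149701/4) - 1/85836 = -108937/4 - 1/85836 = -584419771/21459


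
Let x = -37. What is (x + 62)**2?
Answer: 625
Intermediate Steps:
(x + 62)**2 = (-37 + 62)**2 = 25**2 = 625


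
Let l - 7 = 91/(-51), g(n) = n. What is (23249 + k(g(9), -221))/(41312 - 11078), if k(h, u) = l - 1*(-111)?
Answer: 595813/770967 ≈ 0.77281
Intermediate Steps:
l = 266/51 (l = 7 + 91/(-51) = 7 + 91*(-1/51) = 7 - 91/51 = 266/51 ≈ 5.2157)
k(h, u) = 5927/51 (k(h, u) = 266/51 - 1*(-111) = 266/51 + 111 = 5927/51)
(23249 + k(g(9), -221))/(41312 - 11078) = (23249 + 5927/51)/(41312 - 11078) = (1191626/51)/30234 = (1191626/51)*(1/30234) = 595813/770967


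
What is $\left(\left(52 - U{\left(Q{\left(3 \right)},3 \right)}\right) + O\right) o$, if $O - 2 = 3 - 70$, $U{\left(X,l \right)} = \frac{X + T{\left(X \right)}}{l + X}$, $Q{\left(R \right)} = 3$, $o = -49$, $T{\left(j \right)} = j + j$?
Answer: $\frac{1421}{2} \approx 710.5$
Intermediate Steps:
$T{\left(j \right)} = 2 j$
$U{\left(X,l \right)} = \frac{3 X}{X + l}$ ($U{\left(X,l \right)} = \frac{X + 2 X}{l + X} = \frac{3 X}{X + l}$)
$O = -65$ ($O = 2 + \left(3 - 70\right) = 2 - 67 = -65$)
$\left(\left(52 - U{\left(Q{\left(3 \right)},3 \right)}\right) + O\right) o = \left(\left(52 - 3 \cdot 3 \frac{1}{3 + 3}\right) - 65\right) \left(-49\right) = \left(\left(52 - 3 \cdot 3 \cdot \frac{1}{6}\right) - 65\right) \left(-49\right) = \left(\left(52 - \frac{3}{2}\right) - 65\right) \left(-49\right) = \left(\frac{101}{2} - 65\right) \left(-49\right) = \left(- \frac{29}{2}\right) \left(-49\right) = \frac{1421}{2}$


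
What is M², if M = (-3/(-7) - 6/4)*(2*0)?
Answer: 0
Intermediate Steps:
M = 0 (M = (-3*(-⅐) - 6*¼)*0 = (3/7 - 3/2)*0 = -15/14*0 = 0)
M² = 0² = 0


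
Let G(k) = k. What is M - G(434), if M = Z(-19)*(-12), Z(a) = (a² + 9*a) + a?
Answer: -2486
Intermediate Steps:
Z(a) = a² + 10*a
M = -2052 (M = -19*(10 - 19)*(-12) = -19*(-9)*(-12) = 171*(-12) = -2052)
M - G(434) = -2052 - 1*434 = -2052 - 434 = -2486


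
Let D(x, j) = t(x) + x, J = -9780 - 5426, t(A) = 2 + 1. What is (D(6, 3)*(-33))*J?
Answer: 4516182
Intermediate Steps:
t(A) = 3
J = -15206
D(x, j) = 3 + x
(D(6, 3)*(-33))*J = ((3 + 6)*(-33))*(-15206) = (9*(-33))*(-15206) = -297*(-15206) = 4516182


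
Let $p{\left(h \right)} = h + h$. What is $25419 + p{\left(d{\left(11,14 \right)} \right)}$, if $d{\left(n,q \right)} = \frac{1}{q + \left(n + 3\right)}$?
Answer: $\frac{355867}{14} \approx 25419.0$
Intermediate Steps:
$d{\left(n,q \right)} = \frac{1}{3 + n + q}$ ($d{\left(n,q \right)} = \frac{1}{q + \left(3 + n\right)} = \frac{1}{3 + n + q}$)
$p{\left(h \right)} = 2 h$
$25419 + p{\left(d{\left(11,14 \right)} \right)} = 25419 + \frac{2}{3 + 11 + 14} = 25419 + \frac{2}{28} = 25419 + 2 \cdot \frac{1}{28} = 25419 + \frac{1}{14} = \frac{355867}{14}$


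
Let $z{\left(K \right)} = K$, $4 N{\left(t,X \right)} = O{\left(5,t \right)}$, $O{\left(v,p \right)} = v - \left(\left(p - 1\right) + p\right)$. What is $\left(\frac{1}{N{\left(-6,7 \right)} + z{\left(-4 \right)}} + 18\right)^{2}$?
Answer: $400$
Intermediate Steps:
$O{\left(v,p \right)} = 1 + v - 2 p$ ($O{\left(v,p \right)} = v - \left(\left(-1 + p\right) + p\right) = v - \left(-1 + 2 p\right) = 1 + v - 2 p$)
$N{\left(t,X \right)} = \frac{3}{2} - \frac{t}{2}$ ($N{\left(t,X \right)} = \frac{1 + 5 - 2 t}{4} = \frac{6 - 2 t}{4} = \frac{3}{2} - \frac{t}{2}$)
$\left(\frac{1}{N{\left(-6,7 \right)} + z{\left(-4 \right)}} + 18\right)^{2} = \left(\frac{1}{\left(\frac{3}{2} - -3\right) - 4} + 18\right)^{2} = \left(\frac{1}{\left(\frac{3}{2} + 3\right) - 4} + 18\right)^{2} = \left(\frac{1}{\frac{9}{2} - 4} + 18\right)^{2} = \left(\frac{1}{\frac{1}{2}} + 18\right)^{2} = \left(2 + 18\right)^{2} = 20^{2} = 400$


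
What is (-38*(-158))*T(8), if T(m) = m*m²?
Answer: 3074048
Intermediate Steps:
T(m) = m³
(-38*(-158))*T(8) = -38*(-158)*8³ = 6004*512 = 3074048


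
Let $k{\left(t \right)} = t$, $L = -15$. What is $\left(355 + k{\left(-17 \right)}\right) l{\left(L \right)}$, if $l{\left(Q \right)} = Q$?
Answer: $-5070$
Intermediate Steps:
$\left(355 + k{\left(-17 \right)}\right) l{\left(L \right)} = \left(355 - 17\right) \left(-15\right) = 338 \left(-15\right) = -5070$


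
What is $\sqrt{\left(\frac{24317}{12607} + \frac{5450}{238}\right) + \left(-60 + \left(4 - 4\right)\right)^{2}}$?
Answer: $\frac{\sqrt{166497897370966}}{214319} \approx 60.207$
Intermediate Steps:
$\sqrt{\left(\frac{24317}{12607} + \frac{5450}{238}\right) + \left(-60 + \left(4 - 4\right)\right)^{2}} = \sqrt{\left(24317 \cdot \frac{1}{12607} + 5450 \cdot \frac{1}{238}\right) + \left(-60 + \left(4 - 4\right)\right)^{2}} = \sqrt{\left(\frac{24317}{12607} + \frac{2725}{119}\right) + \left(-60 + 0\right)^{2}} = \sqrt{\frac{5321114}{214319} + \left(-60\right)^{2}} = \sqrt{\frac{5321114}{214319} + 3600} = \sqrt{\frac{776869514}{214319}} = \frac{\sqrt{166497897370966}}{214319}$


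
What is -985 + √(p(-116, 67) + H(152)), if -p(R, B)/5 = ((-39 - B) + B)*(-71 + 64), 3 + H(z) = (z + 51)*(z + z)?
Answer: -985 + 2*√15086 ≈ -739.35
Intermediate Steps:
H(z) = -3 + 2*z*(51 + z) (H(z) = -3 + (z + 51)*(z + z) = -3 + (51 + z)*(2*z) = -3 + 2*z*(51 + z))
p(R, B) = -1365 (p(R, B) = -5*((-39 - B) + B)*(-71 + 64) = -(-195)*(-7) = -5*273 = -1365)
-985 + √(p(-116, 67) + H(152)) = -985 + √(-1365 + (-3 + 2*152² + 102*152)) = -985 + √(-1365 + (-3 + 2*23104 + 15504)) = -985 + √(-1365 + (-3 + 46208 + 15504)) = -985 + √(-1365 + 61709) = -985 + √60344 = -985 + 2*√15086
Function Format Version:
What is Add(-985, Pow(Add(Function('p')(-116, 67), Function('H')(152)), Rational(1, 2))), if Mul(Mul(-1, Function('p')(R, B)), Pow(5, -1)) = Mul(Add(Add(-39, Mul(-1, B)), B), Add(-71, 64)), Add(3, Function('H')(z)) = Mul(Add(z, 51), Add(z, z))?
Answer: Add(-985, Mul(2, Pow(15086, Rational(1, 2)))) ≈ -739.35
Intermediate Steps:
Function('H')(z) = Add(-3, Mul(2, z, Add(51, z))) (Function('H')(z) = Add(-3, Mul(Add(z, 51), Add(z, z))) = Add(-3, Mul(Add(51, z), Mul(2, z))) = Add(-3, Mul(2, z, Add(51, z))))
Function('p')(R, B) = -1365 (Function('p')(R, B) = Mul(-5, Mul(Add(Add(-39, Mul(-1, B)), B), Add(-71, 64))) = Mul(-5, Mul(-39, -7)) = Mul(-5, 273) = -1365)
Add(-985, Pow(Add(Function('p')(-116, 67), Function('H')(152)), Rational(1, 2))) = Add(-985, Pow(Add(-1365, Add(-3, Mul(2, Pow(152, 2)), Mul(102, 152))), Rational(1, 2))) = Add(-985, Pow(Add(-1365, Add(-3, Mul(2, 23104), 15504)), Rational(1, 2))) = Add(-985, Pow(Add(-1365, Add(-3, 46208, 15504)), Rational(1, 2))) = Add(-985, Pow(Add(-1365, 61709), Rational(1, 2))) = Add(-985, Pow(60344, Rational(1, 2))) = Add(-985, Mul(2, Pow(15086, Rational(1, 2))))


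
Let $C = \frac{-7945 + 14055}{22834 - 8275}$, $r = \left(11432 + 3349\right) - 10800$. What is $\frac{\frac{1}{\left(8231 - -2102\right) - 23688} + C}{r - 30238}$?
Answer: $- \frac{81584491}{5105291479365} \approx -1.598 \cdot 10^{-5}$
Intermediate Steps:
$r = 3981$ ($r = 14781 - 10800 = 3981$)
$C = \frac{6110}{14559} \approx 0.41967$
$\frac{\frac{1}{\left(8231 - -2102\right) - 23688} + C}{r - 30238} = \frac{\frac{1}{\left(8231 - -2102\right) - 23688} + \frac{6110}{14559}}{3981 - 30238} = \frac{\frac{1}{\left(8231 + 2102\right) - 23688} + \frac{6110}{14559}}{-26257} = \left(\frac{1}{10333 - 23688} + \frac{6110}{14559}\right) \left(- \frac{1}{26257}\right) = \left(\frac{1}{-13355} + \frac{6110}{14559}\right) \left(- \frac{1}{26257}\right) = \left(- \frac{1}{13355} + \frac{6110}{14559}\right) \left(- \frac{1}{26257}\right) = \frac{81584491}{194435445} \left(- \frac{1}{26257}\right) = - \frac{81584491}{5105291479365}$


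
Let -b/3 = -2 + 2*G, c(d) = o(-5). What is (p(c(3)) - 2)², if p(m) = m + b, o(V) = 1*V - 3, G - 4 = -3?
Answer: 100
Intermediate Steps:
G = 1 (G = 4 - 3 = 1)
o(V) = -3 + V (o(V) = V - 3 = -3 + V)
c(d) = -8 (c(d) = -3 - 5 = -8)
b = 0 (b = -3*(-2 + 2*1) = -3*(-2 + 2) = -3*0 = 0)
p(m) = m (p(m) = m + 0 = m)
(p(c(3)) - 2)² = (-8 - 2)² = (-10)² = 100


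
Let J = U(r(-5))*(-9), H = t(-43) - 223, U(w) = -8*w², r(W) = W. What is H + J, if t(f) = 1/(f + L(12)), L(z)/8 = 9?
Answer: 45734/29 ≈ 1577.0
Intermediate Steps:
L(z) = 72 (L(z) = 8*9 = 72)
t(f) = 1/(72 + f) (t(f) = 1/(f + 72) = 1/(72 + f))
H = -6466/29 (H = 1/(72 - 43) - 223 = 1/29 - 223 = -6466/29 ≈ -222.97)
J = 1800 (J = -8*(-5)²*(-9) = -8*25*(-9) = -200*(-9) = 1800)
H + J = -6466/29 + 1800 = 45734/29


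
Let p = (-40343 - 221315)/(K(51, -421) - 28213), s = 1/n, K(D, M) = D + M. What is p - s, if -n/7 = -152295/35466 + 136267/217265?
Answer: 17177582424465216/1884464749449331 ≈ 9.1154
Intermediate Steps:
n = 65929564757/2568506830 (n = -7*(-152295/35466 + 136267/217265) = -7*(-152295*1/35466 + 136267*(1/217265)) = -7*(-50765/11822 + 136267/217265) = -7*(-9418509251/2568506830) = 65929564757/2568506830 ≈ 25.668)
s = 2568506830/65929564757 (s = 1/(65929564757/2568506830) = 2568506830/65929564757 ≈ 0.038958)
p = 261658/28583 (p = (-40343 - 221315)/((51 - 421) - 28213) = -261658/(-370 - 28213) = -261658/(-28583) = -261658*(-1/28583) = 261658/28583 ≈ 9.1543)
p - s = 261658/28583 - 1*2568506830/65929564757 = 261658/28583 - 2568506830/65929564757 = 17177582424465216/1884464749449331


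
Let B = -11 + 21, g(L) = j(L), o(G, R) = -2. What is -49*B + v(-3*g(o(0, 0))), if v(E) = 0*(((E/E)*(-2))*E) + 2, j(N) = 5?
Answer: -488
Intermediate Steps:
g(L) = 5
v(E) = 2 (v(E) = 0*((1*(-2))*E) + 2 = 0*(-2*E) + 2 = 0 + 2 = 2)
B = 10
-49*B + v(-3*g(o(0, 0))) = -49*10 + 2 = -490 + 2 = -488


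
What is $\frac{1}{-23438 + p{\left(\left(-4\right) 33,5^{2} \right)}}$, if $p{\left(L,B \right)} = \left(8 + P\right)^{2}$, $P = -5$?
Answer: $- \frac{1}{23429} \approx -4.2682 \cdot 10^{-5}$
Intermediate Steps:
$p{\left(L,B \right)} = 9$ ($p{\left(L,B \right)} = \left(8 - 5\right)^{2} = 3^{2} = 9$)
$\frac{1}{-23438 + p{\left(\left(-4\right) 33,5^{2} \right)}} = \frac{1}{-23438 + 9} = \frac{1}{-23429} = - \frac{1}{23429}$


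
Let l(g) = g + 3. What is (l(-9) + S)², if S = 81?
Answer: 5625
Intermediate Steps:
l(g) = 3 + g
(l(-9) + S)² = ((3 - 9) + 81)² = (-6 + 81)² = 75² = 5625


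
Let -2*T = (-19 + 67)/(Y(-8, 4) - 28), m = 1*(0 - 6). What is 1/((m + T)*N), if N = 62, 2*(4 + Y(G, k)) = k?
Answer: -5/1612 ≈ -0.0031017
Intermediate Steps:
Y(G, k) = -4 + k/2
m = -6 (m = 1*(-6) = -6)
T = 4/5 (T = -(-19 + 67)/(2*((-4 + (1/2)*4) - 28)) = -24/((-4 + 2) - 28) = -24/(-2 - 28) = -24/(-30) = -24*(-1)/30 = -1/2*(-8/5) = 4/5 ≈ 0.80000)
1/((m + T)*N) = 1/((-6 + 4/5)*62) = 1/(-26/5*62) = 1/(-1612/5) = -5/1612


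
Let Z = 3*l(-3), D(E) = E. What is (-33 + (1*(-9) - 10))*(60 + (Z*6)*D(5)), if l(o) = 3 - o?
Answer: -31200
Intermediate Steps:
Z = 18 (Z = 3*(3 - 1*(-3)) = 3*(3 + 3) = 3*6 = 18)
(-33 + (1*(-9) - 10))*(60 + (Z*6)*D(5)) = (-33 + (1*(-9) - 10))*(60 + (18*6)*5) = (-33 + (-9 - 10))*(60 + 108*5) = (-33 - 19)*(60 + 540) = -52*600 = -31200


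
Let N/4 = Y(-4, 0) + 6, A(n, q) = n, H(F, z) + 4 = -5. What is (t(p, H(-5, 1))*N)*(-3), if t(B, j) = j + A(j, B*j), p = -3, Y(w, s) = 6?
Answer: 2592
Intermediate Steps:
H(F, z) = -9 (H(F, z) = -4 - 5 = -9)
t(B, j) = 2*j (t(B, j) = j + j = 2*j)
N = 48 (N = 4*(6 + 6) = 4*12 = 48)
(t(p, H(-5, 1))*N)*(-3) = ((2*(-9))*48)*(-3) = -18*48*(-3) = -864*(-3) = 2592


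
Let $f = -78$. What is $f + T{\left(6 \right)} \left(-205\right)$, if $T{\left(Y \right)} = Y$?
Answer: $-1308$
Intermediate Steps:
$f + T{\left(6 \right)} \left(-205\right) = -78 + 6 \left(-205\right) = -78 - 1230 = -1308$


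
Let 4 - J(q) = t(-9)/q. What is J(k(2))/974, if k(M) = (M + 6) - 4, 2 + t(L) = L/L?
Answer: 17/3896 ≈ 0.0043634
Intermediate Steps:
t(L) = -1 (t(L) = -2 + L/L = -2 + 1 = -1)
k(M) = 2 + M (k(M) = (6 + M) - 4 = 2 + M)
J(q) = 4 + 1/q (J(q) = 4 - (-1)/q = 4 + 1/q)
J(k(2))/974 = (4 + 1/(2 + 2))/974 = (4 + 1/4)*(1/974) = (17/4)*(1/974) = 17/3896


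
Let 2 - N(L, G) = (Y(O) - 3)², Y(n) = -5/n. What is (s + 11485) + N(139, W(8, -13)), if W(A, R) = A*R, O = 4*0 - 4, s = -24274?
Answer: -204641/16 ≈ -12790.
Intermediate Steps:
O = -4 (O = 0 - 4 = -4)
N(L, G) = -17/16 (N(L, G) = 2 - (-5/(-4) - 3)² = 2 - (-5*(-¼) - 3)² = 2 - (5/4 - 3)² = 2 - (-7/4)² = 2 - 1*49/16 = 2 - 49/16 = -17/16)
(s + 11485) + N(139, W(8, -13)) = (-24274 + 11485) - 17/16 = -12789 - 17/16 = -204641/16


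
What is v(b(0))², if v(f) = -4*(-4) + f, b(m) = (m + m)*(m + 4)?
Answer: 256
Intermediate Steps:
b(m) = 2*m*(4 + m) (b(m) = (2*m)*(4 + m) = 2*m*(4 + m))
v(f) = 16 + f
v(b(0))² = (16 + 2*0*(4 + 0))² = (16 + 2*0*4)² = (16 + 0)² = 16² = 256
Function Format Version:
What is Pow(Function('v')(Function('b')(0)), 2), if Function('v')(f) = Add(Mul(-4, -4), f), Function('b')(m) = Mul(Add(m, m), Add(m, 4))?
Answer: 256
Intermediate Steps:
Function('b')(m) = Mul(2, m, Add(4, m)) (Function('b')(m) = Mul(Mul(2, m), Add(4, m)) = Mul(2, m, Add(4, m)))
Function('v')(f) = Add(16, f)
Pow(Function('v')(Function('b')(0)), 2) = Pow(Add(16, Mul(2, 0, Add(4, 0))), 2) = Pow(Add(16, Mul(2, 0, 4)), 2) = Pow(Add(16, 0), 2) = Pow(16, 2) = 256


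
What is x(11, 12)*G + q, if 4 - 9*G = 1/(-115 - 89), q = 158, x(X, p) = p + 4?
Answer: 75790/459 ≈ 165.12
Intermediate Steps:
x(X, p) = 4 + p
G = 817/1836 (G = 4/9 - 1/(9*(-115 - 89)) = 4/9 - ⅑/(-204) = 4/9 - ⅑*(-1/204) = 4/9 + 1/1836 = 817/1836 ≈ 0.44499)
x(11, 12)*G + q = (4 + 12)*(817/1836) + 158 = 16*(817/1836) + 158 = 3268/459 + 158 = 75790/459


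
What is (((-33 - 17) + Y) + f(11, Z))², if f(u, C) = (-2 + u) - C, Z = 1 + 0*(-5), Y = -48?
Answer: 8100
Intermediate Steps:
Z = 1 (Z = 1 + 0 = 1)
f(u, C) = -2 + u - C
(((-33 - 17) + Y) + f(11, Z))² = (((-33 - 17) - 48) + (-2 + 11 - 1*1))² = ((-50 - 48) + (-2 + 11 - 1))² = (-98 + 8)² = (-90)² = 8100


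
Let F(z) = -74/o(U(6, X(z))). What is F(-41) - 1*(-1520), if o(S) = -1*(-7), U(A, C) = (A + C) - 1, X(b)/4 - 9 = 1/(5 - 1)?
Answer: 10566/7 ≈ 1509.4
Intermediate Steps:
X(b) = 37 (X(b) = 36 + 4/(5 - 1) = 36 + 4/4 = 36 + 4*(1/4) = 36 + 1 = 37)
U(A, C) = -1 + A + C
o(S) = 7
F(z) = -74/7
F(-41) - 1*(-1520) = -74/7 - 1*(-1520) = -74/7 + 1520 = 10566/7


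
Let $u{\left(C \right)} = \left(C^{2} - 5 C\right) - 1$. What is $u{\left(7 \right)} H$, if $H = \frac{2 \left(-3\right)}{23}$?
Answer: $- \frac{78}{23} \approx -3.3913$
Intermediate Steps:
$u{\left(C \right)} = -1 + C^{2} - 5 C$
$H = - \frac{6}{23}$ ($H = \left(-6\right) \frac{1}{23} = - \frac{6}{23} \approx -0.26087$)
$u{\left(7 \right)} H = \left(-1 + 7^{2} - 35\right) \left(- \frac{6}{23}\right) = \left(-1 + 49 - 35\right) \left(- \frac{6}{23}\right) = 13 \left(- \frac{6}{23}\right) = - \frac{78}{23}$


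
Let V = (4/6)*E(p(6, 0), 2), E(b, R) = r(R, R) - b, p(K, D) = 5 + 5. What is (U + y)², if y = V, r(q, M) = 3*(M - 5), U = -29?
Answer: 15625/9 ≈ 1736.1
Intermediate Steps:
r(q, M) = -15 + 3*M (r(q, M) = 3*(-5 + M) = -15 + 3*M)
p(K, D) = 10
E(b, R) = -15 - b + 3*R (E(b, R) = (-15 + 3*R) - b = -15 - b + 3*R)
V = -38/3 (V = (4/6)*(-15 - 1*10 + 3*2) = (4*(⅙))*(-15 - 10 + 6) = (⅔)*(-19) = -38/3 ≈ -12.667)
y = -38/3 ≈ -12.667
(U + y)² = (-29 - 38/3)² = (-125/3)² = 15625/9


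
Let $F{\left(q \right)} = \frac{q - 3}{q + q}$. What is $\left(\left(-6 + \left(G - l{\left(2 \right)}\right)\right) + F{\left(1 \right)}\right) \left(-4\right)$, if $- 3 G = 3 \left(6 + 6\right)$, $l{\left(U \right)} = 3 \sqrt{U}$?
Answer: $76 + 12 \sqrt{2} \approx 92.971$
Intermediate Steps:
$G = -12$ ($G = - \frac{3 \left(6 + 6\right)}{3} = - \frac{3 \cdot 12}{3} = \left(- \frac{1}{3}\right) 36 = -12$)
$F{\left(q \right)} = \frac{-3 + q}{2 q}$
$\left(\left(-6 + \left(G - l{\left(2 \right)}\right)\right) + F{\left(1 \right)}\right) \left(-4\right) = \left(\left(-6 - \left(12 + 3 \sqrt{2}\right)\right) + \frac{-3 + 1}{2 \cdot 1}\right) \left(-4\right) = \left(\left(-6 - \left(12 + 3 \sqrt{2}\right)\right) + \frac{1}{2} \cdot 1 \left(-2\right)\right) \left(-4\right) = \left(\left(-18 - 3 \sqrt{2}\right) - 1\right) \left(-4\right) = \left(-19 - 3 \sqrt{2}\right) \left(-4\right) = 76 + 12 \sqrt{2}$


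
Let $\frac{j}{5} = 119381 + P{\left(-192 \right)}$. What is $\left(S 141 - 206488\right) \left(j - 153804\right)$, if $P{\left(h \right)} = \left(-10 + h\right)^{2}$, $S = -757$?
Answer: $-202694475225$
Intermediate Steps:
$j = 800925$ ($j = 5 \left(119381 + \left(-10 - 192\right)^{2}\right) = 5 \left(119381 + \left(-202\right)^{2}\right) = 5 \left(119381 + 40804\right) = 5 \cdot 160185 = 800925$)
$\left(S 141 - 206488\right) \left(j - 153804\right) = \left(\left(-757\right) 141 - 206488\right) \left(800925 - 153804\right) = \left(-106737 - 206488\right) 647121 = \left(-313225\right) 647121 = -202694475225$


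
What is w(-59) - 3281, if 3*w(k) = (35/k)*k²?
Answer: -11908/3 ≈ -3969.3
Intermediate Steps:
w(k) = 35*k/3 (w(k) = ((35/k)*k²)/3 = (35*k)/3 = 35*k/3)
w(-59) - 3281 = (35/3)*(-59) - 3281 = -2065/3 - 3281 = -11908/3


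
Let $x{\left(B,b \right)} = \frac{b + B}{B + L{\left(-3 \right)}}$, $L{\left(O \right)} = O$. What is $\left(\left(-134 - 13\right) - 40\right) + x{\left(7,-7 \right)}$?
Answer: $-187$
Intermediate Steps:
$x{\left(B,b \right)} = \frac{B + b}{-3 + B}$ ($x{\left(B,b \right)} = \frac{b + B}{B - 3} = \frac{B + b}{-3 + B}$)
$\left(\left(-134 - 13\right) - 40\right) + x{\left(7,-7 \right)} = \left(\left(-134 - 13\right) - 40\right) + \frac{7 - 7}{-3 + 7} = \left(\left(-134 - 13\right) - 40\right) + \frac{1}{4} \cdot 0 = \left(-147 - 40\right) + \frac{1}{4} \cdot 0 = -187 + 0 = -187$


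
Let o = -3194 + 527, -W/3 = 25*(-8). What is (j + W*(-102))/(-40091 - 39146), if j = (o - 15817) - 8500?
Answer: 88184/79237 ≈ 1.1129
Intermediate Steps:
W = 600 (W = -75*(-8) = -3*(-200) = 600)
o = -2667
j = -26984 (j = (-2667 - 15817) - 8500 = -18484 - 8500 = -26984)
(j + W*(-102))/(-40091 - 39146) = (-26984 + 600*(-102))/(-40091 - 39146) = (-26984 - 61200)/(-79237) = -88184*(-1/79237) = 88184/79237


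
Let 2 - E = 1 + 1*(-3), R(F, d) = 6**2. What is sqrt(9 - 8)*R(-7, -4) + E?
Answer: 40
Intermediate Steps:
R(F, d) = 36
E = 4 (E = 2 - (1 + 1*(-3)) = 2 - (1 - 3) = 2 - 1*(-2) = 2 + 2 = 4)
sqrt(9 - 8)*R(-7, -4) + E = sqrt(9 - 8)*36 + 4 = sqrt(1)*36 + 4 = 1*36 + 4 = 36 + 4 = 40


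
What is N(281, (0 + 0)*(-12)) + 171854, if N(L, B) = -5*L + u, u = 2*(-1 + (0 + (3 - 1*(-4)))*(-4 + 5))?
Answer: 170461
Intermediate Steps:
u = 12 (u = 2*(-1 + (0 + (3 + 4))*1) = 2*(-1 + (0 + 7)*1) = 2*(-1 + 7*1) = 2*(-1 + 7) = 2*6 = 12)
N(L, B) = 12 - 5*L (N(L, B) = -5*L + 12 = 12 - 5*L)
N(281, (0 + 0)*(-12)) + 171854 = (12 - 5*281) + 171854 = (12 - 1405) + 171854 = -1393 + 171854 = 170461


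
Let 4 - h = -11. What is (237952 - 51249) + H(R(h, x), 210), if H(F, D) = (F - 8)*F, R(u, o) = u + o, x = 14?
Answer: 187312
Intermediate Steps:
h = 15 (h = 4 - 1*(-11) = 4 + 11 = 15)
R(u, o) = o + u
H(F, D) = F*(-8 + F) (H(F, D) = (-8 + F)*F = F*(-8 + F))
(237952 - 51249) + H(R(h, x), 210) = (237952 - 51249) + (14 + 15)*(-8 + (14 + 15)) = 186703 + 29*(-8 + 29) = 186703 + 29*21 = 186703 + 609 = 187312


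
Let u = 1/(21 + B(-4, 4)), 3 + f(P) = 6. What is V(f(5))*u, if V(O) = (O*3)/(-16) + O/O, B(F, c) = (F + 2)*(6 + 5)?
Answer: -7/16 ≈ -0.43750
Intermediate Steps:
B(F, c) = 22 + 11*F (B(F, c) = (2 + F)*11 = 22 + 11*F)
f(P) = 3 (f(P) = -3 + 6 = 3)
u = -1 (u = 1/(21 + (22 + 11*(-4))) = 1/(21 + (22 - 44)) = 1/(21 - 22) = 1/(-1) = -1)
V(O) = 1 - 3*O/16 (V(O) = (3*O)*(-1/16) + 1 = -3*O/16 + 1 = 1 - 3*O/16)
V(f(5))*u = (1 - 3/16*3)*(-1) = (1 - 9/16)*(-1) = (7/16)*(-1) = -7/16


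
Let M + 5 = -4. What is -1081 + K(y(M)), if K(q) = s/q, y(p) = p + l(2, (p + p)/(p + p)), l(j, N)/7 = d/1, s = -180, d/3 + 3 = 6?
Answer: -3253/3 ≈ -1084.3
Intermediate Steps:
d = 9 (d = -9 + 3*6 = -9 + 18 = 9)
M = -9 (M = -5 - 4 = -9)
l(j, N) = 63 (l(j, N) = 7*(9/1) = 7*(9*1) = 7*9 = 63)
y(p) = 63 + p (y(p) = p + 63 = 63 + p)
K(q) = -180/q
-1081 + K(y(M)) = -1081 - 180/(63 - 9) = -1081 - 180/54 = -1081 - 180*1/54 = -1081 - 10/3 = -3253/3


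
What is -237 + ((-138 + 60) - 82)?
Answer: -397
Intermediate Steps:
-237 + ((-138 + 60) - 82) = -237 + (-78 - 82) = -237 - 160 = -397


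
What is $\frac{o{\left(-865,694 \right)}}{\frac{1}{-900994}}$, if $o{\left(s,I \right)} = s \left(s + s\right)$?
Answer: $-1348292471300$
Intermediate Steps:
$o{\left(s,I \right)} = 2 s^{2}$ ($o{\left(s,I \right)} = s 2 s = 2 s^{2}$)
$\frac{o{\left(-865,694 \right)}}{\frac{1}{-900994}} = \frac{2 \left(-865\right)^{2}}{\frac{1}{-900994}} = \frac{2 \cdot 748225}{- \frac{1}{900994}} = 1496450 \left(-900994\right) = -1348292471300$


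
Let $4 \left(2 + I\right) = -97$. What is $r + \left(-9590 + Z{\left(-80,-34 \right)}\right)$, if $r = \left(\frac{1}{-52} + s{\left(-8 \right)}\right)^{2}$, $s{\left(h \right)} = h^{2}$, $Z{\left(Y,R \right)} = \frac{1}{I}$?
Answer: $- \frac{1560566071}{283920} \approx -5496.5$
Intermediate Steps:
$I = - \frac{105}{4}$ ($I = -2 + \frac{1}{4} \left(-97\right) = -2 - \frac{97}{4} = - \frac{105}{4} \approx -26.25$)
$Z{\left(Y,R \right)} = - \frac{4}{105}$ ($Z{\left(Y,R \right)} = \frac{1}{- \frac{105}{4}} = - \frac{4}{105}$)
$r = \frac{11068929}{2704}$ ($r = \left(\frac{1}{-52} + \left(-8\right)^{2}\right)^{2} = \left(- \frac{1}{52} + 64\right)^{2} = \left(\frac{3327}{52}\right)^{2} = \frac{11068929}{2704} \approx 4093.5$)
$r + \left(-9590 + Z{\left(-80,-34 \right)}\right) = \frac{11068929}{2704} - \frac{1006954}{105} = - \frac{1560566071}{283920}$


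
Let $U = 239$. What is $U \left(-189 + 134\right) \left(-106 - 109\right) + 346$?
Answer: $2826521$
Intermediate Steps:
$U \left(-189 + 134\right) \left(-106 - 109\right) + 346 = 239 \left(-189 + 134\right) \left(-106 - 109\right) + 346 = 239 \left(\left(-55\right) \left(-215\right)\right) + 346 = 239 \cdot 11825 + 346 = 2826175 + 346 = 2826521$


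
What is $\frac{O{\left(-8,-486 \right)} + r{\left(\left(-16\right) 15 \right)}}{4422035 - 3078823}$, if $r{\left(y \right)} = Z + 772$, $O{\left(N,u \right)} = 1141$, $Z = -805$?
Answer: $\frac{277}{335803} \approx 0.00082489$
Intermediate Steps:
$r{\left(y \right)} = -33$ ($r{\left(y \right)} = -805 + 772 = -33$)
$\frac{O{\left(-8,-486 \right)} + r{\left(\left(-16\right) 15 \right)}}{4422035 - 3078823} = \frac{1141 - 33}{4422035 - 3078823} = \frac{1108}{1343212} = 1108 \cdot \frac{1}{1343212} = \frac{277}{335803}$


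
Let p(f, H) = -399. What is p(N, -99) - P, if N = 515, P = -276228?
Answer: 275829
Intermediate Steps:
p(N, -99) - P = -399 - 1*(-276228) = -399 + 276228 = 275829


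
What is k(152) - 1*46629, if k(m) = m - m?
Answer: -46629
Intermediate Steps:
k(m) = 0
k(152) - 1*46629 = 0 - 1*46629 = 0 - 46629 = -46629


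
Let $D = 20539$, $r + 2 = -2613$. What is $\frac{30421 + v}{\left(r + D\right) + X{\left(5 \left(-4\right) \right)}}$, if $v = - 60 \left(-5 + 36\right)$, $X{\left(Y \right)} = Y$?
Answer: $\frac{28561}{17904} \approx 1.5952$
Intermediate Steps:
$r = -2615$ ($r = -2 - 2613 = -2615$)
$v = -1860$ ($v = \left(-60\right) 31 = -1860$)
$\frac{30421 + v}{\left(r + D\right) + X{\left(5 \left(-4\right) \right)}} = \frac{30421 - 1860}{\left(-2615 + 20539\right) + 5 \left(-4\right)} = \frac{28561}{17924 - 20} = \frac{28561}{17904}$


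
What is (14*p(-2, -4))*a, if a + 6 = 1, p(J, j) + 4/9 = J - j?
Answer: -980/9 ≈ -108.89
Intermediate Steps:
p(J, j) = -4/9 + J - j (p(J, j) = -4/9 + (J - j) = -4/9 + J - j)
a = -5 (a = -6 + 1 = -5)
(14*p(-2, -4))*a = (14*(-4/9 - 2 - 1*(-4)))*(-5) = (14*(-4/9 - 2 + 4))*(-5) = (14*(14/9))*(-5) = (196/9)*(-5) = -980/9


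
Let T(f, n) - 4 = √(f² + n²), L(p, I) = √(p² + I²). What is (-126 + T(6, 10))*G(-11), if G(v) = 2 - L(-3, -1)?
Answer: -2*(2 - √10)*(61 - √34) ≈ 128.24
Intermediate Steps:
L(p, I) = √(I² + p²)
T(f, n) = 4 + √(f² + n²)
G(v) = 2 - √10 (G(v) = 2 - √((-1)² + (-3)²) = 2 - √(1 + 9) = 2 - √10)
(-126 + T(6, 10))*G(-11) = (-126 + (4 + √(6² + 10²)))*(2 - √10) = (-126 + (4 + √(36 + 100)))*(2 - √10) = (-126 + (4 + √136))*(2 - √10) = (-126 + (4 + 2*√34))*(2 - √10) = (-122 + 2*√34)*(2 - √10)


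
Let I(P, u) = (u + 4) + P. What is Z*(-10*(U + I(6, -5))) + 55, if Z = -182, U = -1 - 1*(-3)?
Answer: 12795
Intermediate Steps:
U = 2 (U = -1 + 3 = 2)
I(P, u) = 4 + P + u (I(P, u) = (4 + u) + P = 4 + P + u)
Z*(-10*(U + I(6, -5))) + 55 = -(-1820)*(2 + (4 + 6 - 5)) + 55 = -(-1820)*(2 + 5) + 55 = -(-1820)*7 + 55 = -182*(-70) + 55 = 12740 + 55 = 12795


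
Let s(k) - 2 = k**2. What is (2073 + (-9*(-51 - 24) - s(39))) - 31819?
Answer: -30594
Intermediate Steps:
s(k) = 2 + k**2
(2073 + (-9*(-51 - 24) - s(39))) - 31819 = (2073 + (-9*(-51 - 24) - (2 + 39**2))) - 31819 = (2073 + (-9*(-75) - (2 + 1521))) - 31819 = (2073 + (675 - 1*1523)) - 31819 = (2073 + (675 - 1523)) - 31819 = (2073 - 848) - 31819 = 1225 - 31819 = -30594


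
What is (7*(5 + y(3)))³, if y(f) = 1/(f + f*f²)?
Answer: 1180932193/27000 ≈ 43738.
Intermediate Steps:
y(f) = 1/(f + f³)
(7*(5 + y(3)))³ = (7*(5 + 1/(3 + 3³)))³ = (7*(5 + 1/(3 + 27)))³ = (7*(5 + 1/30))³ = (7*(151/30))³ = (1057/30)³ = 1180932193/27000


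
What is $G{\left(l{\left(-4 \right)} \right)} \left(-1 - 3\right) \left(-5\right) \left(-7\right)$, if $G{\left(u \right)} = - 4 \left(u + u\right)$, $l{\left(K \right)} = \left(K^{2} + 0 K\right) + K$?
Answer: $13440$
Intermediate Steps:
$l{\left(K \right)} = K + K^{2}$ ($l{\left(K \right)} = \left(K^{2} + 0\right) + K = K^{2} + K = K + K^{2}$)
$G{\left(u \right)} = - 8 u$ ($G{\left(u \right)} = - 4 \cdot 2 u = - 8 u$)
$G{\left(l{\left(-4 \right)} \right)} \left(-1 - 3\right) \left(-5\right) \left(-7\right) = - 8 \left(- 4 \left(1 - 4\right)\right) \left(-1 - 3\right) \left(-5\right) \left(-7\right) = - 8 \left(\left(-4\right) \left(-3\right)\right) \left(-4\right) \left(-5\right) \left(-7\right) = \left(-8\right) 12 \cdot 20 \left(-7\right) = \left(-96\right) \left(-140\right) = 13440$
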